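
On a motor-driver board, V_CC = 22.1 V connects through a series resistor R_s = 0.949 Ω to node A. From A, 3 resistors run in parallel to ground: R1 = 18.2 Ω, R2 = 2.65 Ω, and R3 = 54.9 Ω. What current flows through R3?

I ≈ 0.282 A

Equivalent of the parallel group: R_p = 2.220 Ω.
V_A = 22.1 × 2.220/3.169 = 15.48 V.
Branch current I = V_A/R3 = 15.48/54.9 = 0.2820 A.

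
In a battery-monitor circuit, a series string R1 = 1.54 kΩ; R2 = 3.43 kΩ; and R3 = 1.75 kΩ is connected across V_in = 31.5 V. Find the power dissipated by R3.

P ≈ 38.5 mW

The common current is I = 31.5/6.720 = 4.687 mA.
P(R3) = I²·R3 = (4.687)² × 1.75 = 38.45 mW.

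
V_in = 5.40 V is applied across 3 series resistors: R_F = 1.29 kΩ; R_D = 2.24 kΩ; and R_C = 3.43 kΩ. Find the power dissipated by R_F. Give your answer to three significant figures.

Series current I = V_in/ΣR = 5.40/6.960 = 0.7759 mA.
P(R_F) = I²·R_F = (0.7759)² × 1.29 = 0.7765 mW.

P ≈ 0.777 mW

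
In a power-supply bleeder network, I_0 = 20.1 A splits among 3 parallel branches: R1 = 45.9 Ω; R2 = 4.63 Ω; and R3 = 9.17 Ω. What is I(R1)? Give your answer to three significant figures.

Conductances: ΣG = 1/45.9 + 1/4.63 + 1/9.17 = 0.3468 (1/Ω).
R1 takes the fraction G_k/ΣG = 0.02179/0.3468 = 0.06282, so I = 20.1 × 0.06282 = 1.263 A.

I ≈ 1.26 A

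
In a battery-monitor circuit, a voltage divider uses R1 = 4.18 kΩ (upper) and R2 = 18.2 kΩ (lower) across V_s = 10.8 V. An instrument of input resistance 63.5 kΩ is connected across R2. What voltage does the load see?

R2 ‖ R_L = (18.2 × 63.5)/(18.2 + 63.5) = 14.15 kΩ.
Now apply the divider: V_out = 10.8 × 0.7719 = 8.337 V.

V_out ≈ 8.34 V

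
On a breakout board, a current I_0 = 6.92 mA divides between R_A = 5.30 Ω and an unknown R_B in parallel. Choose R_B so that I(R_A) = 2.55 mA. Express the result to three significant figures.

In a two-way split, I_A/I_0 = R_B/(R_A + R_B).
With f = 0.3685, R_B = R_A · f/(1−f) = 5.30 × 0.5835 = 3.093 Ω.

R_B ≈ 3.09 Ω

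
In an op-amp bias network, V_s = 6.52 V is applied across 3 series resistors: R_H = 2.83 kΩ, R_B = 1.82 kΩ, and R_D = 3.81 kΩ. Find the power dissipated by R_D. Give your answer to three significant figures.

Series current I = V_s/ΣR = 6.52/8.460 = 0.7707 mA.
P(R_D) = I²·R_D = (0.7707)² × 3.81 = 2.263 mW.

P ≈ 2.26 mW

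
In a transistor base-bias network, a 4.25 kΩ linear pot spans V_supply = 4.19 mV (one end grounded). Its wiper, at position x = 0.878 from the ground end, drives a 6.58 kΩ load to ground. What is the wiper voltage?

Split the track: R_lower = x·R_p = 3.732 kΩ, R_upper = (1−x)·R_p = 0.5185 kΩ.
Lower segment in parallel with the load: 3.732 ‖ 6.58 = 2.381 kΩ.
Loaded-divider output: V_out = 4.19 × 0.8212 = 3.441 mV.

V_out ≈ 3.44 mV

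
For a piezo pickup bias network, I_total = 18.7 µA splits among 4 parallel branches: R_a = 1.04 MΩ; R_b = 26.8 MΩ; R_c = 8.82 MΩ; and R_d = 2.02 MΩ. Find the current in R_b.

Conductances: ΣG = 1/1.04 + 1/26.8 + 1/8.82 + 1/2.02 = 1.607 (1/MΩ).
R_b takes the fraction G_k/ΣG = 0.03731/1.607 = 0.02322, so I = 18.7 × 0.02322 = 0.4341 µA.

I ≈ 0.434 µA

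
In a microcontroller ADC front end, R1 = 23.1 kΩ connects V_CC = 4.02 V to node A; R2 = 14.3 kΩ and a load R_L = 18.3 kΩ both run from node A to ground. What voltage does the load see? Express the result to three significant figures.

R2 ‖ R_L = (14.3 × 18.3)/(14.3 + 18.3) = 8.027 kΩ.
Then V_out = V_CC · R2'/(R1 + R2') = 4.02 × 8.027/31.13 = 1.037 V.
(Unloaded it would be 1.54 V; the load pulls it down.)

V_out ≈ 1.04 V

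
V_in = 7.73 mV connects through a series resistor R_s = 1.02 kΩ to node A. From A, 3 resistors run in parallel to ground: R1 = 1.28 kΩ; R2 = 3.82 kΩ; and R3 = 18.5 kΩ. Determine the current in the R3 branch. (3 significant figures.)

Combine the parallel branches: R_p = (1/1.28 + 1/3.82 + 1/18.5)⁻¹ = 0.9115 kΩ.
Node voltage V_A = V_in · R_p/(R_s + R_p) = 7.73 × 0.4719 = 3.648 mV.
Branch current I = V_A/R3 = 3.648/18.5 = 0.1972 µA.
(Equivalently: I_total = 4.002 µA, then current-divider fraction G_k/ΣG = 0.04927.)

I ≈ 0.197 µA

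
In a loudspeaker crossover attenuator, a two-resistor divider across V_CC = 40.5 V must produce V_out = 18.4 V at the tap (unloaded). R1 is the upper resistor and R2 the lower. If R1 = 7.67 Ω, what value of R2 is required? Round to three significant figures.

R2 ≈ 6.39 Ω

Required fraction k = V_out/V_CC = 0.4543.
So R2 = R1 · V_out/(V_CC − V_out) = 7.67 × 18.4/(40.5 − 18.4) = 7.67 × 0.8326 = 6.386 Ω.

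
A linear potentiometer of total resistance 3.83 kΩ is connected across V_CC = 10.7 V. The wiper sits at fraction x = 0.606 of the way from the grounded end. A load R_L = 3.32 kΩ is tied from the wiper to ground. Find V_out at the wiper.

Lower segment x·R_p = 2.321 kΩ; upper segment (1−x)·R_p = 1.509 kΩ.
(x·R_p) ‖ R_L = 1.366 kΩ.
Loaded-divider output: V_out = 10.7 × 0.4751 = 5.084 V.

V_out ≈ 5.08 V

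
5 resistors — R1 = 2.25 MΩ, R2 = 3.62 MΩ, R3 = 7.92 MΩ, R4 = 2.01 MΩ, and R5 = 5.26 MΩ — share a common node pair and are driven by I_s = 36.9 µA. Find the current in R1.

I ≈ 10.7 µA

Total conductance ΣG = 1/2.25 + 1/3.62 + 1/7.92 + 1/2.01 + 1/5.26 = 1.535 (units of 1/MΩ).
By the current-divider rule, I = I_s · G_k/ΣG = 36.9 × 0.2896 = 10.69 µA.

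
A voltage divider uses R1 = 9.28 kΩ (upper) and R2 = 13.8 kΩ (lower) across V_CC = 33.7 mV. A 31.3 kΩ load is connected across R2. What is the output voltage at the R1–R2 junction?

V_out ≈ 17.1 mV

First combine the lower leg with the load: R2 ‖ R_L = 9.577 kΩ.
Then V_out = V_CC · R2'/(R1 + R2') = 33.7 × 9.577/18.86 = 17.12 mV.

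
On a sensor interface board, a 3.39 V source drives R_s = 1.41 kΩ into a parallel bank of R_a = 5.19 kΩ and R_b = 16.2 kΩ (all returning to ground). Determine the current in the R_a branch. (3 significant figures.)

I ≈ 0.481 mA

Combine the parallel branches: R_p = (1/5.19 + 1/16.2)⁻¹ = 3.931 kΩ.
V_A by voltage divider: V_A = 3.39 × 3.931/(1.41 + 3.931) = 2.495 V.
Branch current I = V_A/R_a = 2.495/5.19 = 0.4807 mA.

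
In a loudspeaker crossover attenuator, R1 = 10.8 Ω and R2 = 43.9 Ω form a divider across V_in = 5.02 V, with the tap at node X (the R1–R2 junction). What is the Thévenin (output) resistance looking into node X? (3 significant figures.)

Zeroing V_in shorts the top of R1 to ground, so R_th = R1 ‖ R2 = 8.668 Ω.

R_th ≈ 8.67 Ω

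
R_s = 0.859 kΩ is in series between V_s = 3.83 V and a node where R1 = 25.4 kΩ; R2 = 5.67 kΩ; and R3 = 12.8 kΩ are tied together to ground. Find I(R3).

I ≈ 0.239 mA

Parallel bank: R_p = 1/(1/25.4 + 1/5.67 + 1/12.8) = 3.403 kΩ.
V_A = 3.83 × 3.403/4.262 = 3.058 V.
I(R3) = V_A / R3 = 3.058/12.8 = 0.2389 mA.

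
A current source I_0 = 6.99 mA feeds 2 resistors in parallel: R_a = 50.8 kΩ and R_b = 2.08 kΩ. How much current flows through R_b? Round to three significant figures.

I ≈ 6.72 mA

For two parallel branches, I_k = I_0 · (other R)/(sum of R).
I(R_b) = 6.99 × 50.8/(50.8 + 2.08) = 6.99 × 0.9607 = 6.715 mA.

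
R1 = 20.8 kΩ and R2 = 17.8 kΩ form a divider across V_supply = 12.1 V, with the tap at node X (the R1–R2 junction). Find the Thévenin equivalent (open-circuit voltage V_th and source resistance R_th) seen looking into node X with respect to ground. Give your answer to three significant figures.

V_th ≈ 5.58 V, R_th ≈ 9.59 kΩ

V_th is the unloaded tap voltage: V_supply · R2/(R1+R2) = 12.1 × 0.4611 = 5.580 V.
Looking into X with the source shorted: R_th = R1·R2/(R1+R2) = 20.80 × 17.8/38.60 = 9.592 kΩ.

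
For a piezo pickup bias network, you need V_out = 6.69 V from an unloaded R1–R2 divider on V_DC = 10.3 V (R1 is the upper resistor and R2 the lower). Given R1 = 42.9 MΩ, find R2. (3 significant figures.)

The divider ratio is R2/(R1+R2) = 6.69/10.3 = 0.6495.
Rearranging, R2 = R1·k/(1−k) = 42.9 × 1.853 = 79.50 MΩ.

R2 ≈ 79.5 MΩ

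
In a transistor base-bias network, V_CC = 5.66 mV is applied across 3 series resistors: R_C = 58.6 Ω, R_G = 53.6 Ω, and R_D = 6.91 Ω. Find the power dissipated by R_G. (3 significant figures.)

The common current is I = 5.66/119.1 = 0.04752 mA.
V(R_G) = I·R = 2.547 mV; P = V·I = 2.547 × 0.04752 = 0.1210 µW.

P ≈ 0.121 µW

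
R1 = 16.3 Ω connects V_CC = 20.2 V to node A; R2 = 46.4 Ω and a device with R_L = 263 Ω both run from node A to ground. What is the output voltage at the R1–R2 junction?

R2 ‖ R_L = (46.4 × 263)/(46.4 + 263) = 39.44 Ω.
Voltage divider with the loaded lower leg: V_out = 20.2 × 39.44/(16.3 + 39.44) = 20.2 × 0.7076 = 14.29 V.
(Unloaded it would be 14.9 V; the load pulls it down.)

V_out ≈ 14.3 V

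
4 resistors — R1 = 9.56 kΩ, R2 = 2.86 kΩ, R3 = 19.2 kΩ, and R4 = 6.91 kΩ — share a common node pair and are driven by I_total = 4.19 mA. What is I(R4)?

Total conductance ΣG = 1/9.56 + 1/2.86 + 1/19.2 + 1/6.91 = 0.6511 (units of 1/kΩ).
R4 takes the fraction G_k/ΣG = 0.1447/0.6511 = 0.2223, so I = 4.19 × 0.2223 = 0.9314 mA.

I ≈ 0.931 mA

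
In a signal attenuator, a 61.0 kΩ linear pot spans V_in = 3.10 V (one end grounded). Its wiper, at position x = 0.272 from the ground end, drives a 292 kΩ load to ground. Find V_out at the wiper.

Split the track: R_lower = x·R_p = 16.59 kΩ, R_upper = (1−x)·R_p = 44.41 kΩ.
R_L loads the lower segment: effective lower R = 15.70 kΩ.
V_out = 3.10 × 15.70/(44.41 + 15.70) = 0.8097 V.
(Unloaded: V_out = x·V_in = 0.843 V.)

V_out ≈ 0.810 V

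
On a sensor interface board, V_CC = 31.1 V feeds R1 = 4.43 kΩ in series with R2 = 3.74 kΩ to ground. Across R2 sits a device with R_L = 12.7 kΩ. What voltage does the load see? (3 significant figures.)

V_out ≈ 12.3 V

R2 ‖ R_L = (3.74 × 12.7)/(3.74 + 12.7) = 2.889 kΩ.
Now apply the divider: V_out = 31.1 × 0.3947 = 12.28 V.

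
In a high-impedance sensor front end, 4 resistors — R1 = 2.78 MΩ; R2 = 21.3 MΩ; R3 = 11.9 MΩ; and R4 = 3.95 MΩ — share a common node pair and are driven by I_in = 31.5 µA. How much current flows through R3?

ΣG = 1/2.78 + 1/21.3 + 1/11.9 + 1/3.95 = 0.7439.
Current divider: I(R3) = I_in · G_k/ΣG = 31.5 × (0.08403/0.7439) = 31.5 × 0.1130 = 3.559 µA.

I ≈ 3.56 µA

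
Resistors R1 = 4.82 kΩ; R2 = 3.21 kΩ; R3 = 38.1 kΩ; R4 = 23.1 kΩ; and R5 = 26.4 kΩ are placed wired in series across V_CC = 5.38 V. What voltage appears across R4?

V ≈ 1.30 V

ΣR = 4.82 + 3.21 + 38.1 + 23.1 + 26.4 = 95.63 kΩ.
V = V_CC · R/ΣR = 5.38 × 0.2416 = 1.300 V.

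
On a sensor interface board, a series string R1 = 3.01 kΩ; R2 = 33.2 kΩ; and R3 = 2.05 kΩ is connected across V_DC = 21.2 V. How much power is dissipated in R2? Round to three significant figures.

The common current is I = 21.2/38.26 = 0.5541 mA.
P = I²R = 0.3070 × 33.2 = 10.19 mW.

P ≈ 10.2 mW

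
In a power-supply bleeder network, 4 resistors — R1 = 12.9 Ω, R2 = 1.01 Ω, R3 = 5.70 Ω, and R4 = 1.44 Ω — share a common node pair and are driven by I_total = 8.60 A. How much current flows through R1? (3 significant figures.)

I ≈ 0.344 A

Conductances: ΣG = 1/12.9 + 1/1.01 + 1/5.70 + 1/1.44 = 1.938 (1/Ω).
R1 takes the fraction G_k/ΣG = 0.07752/1.938 = 0.04001, so I = 8.60 × 0.04001 = 0.3441 A.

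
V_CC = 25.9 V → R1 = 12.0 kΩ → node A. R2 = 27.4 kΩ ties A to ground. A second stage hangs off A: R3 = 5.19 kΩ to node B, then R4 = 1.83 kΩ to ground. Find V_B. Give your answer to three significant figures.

V_B ≈ 2.15 V

Node A sees R2 in parallel with the series input of stage 2, R3 + R4 = 7.020 kΩ.
Effective lower resistance at A: R2 ‖ 7.020 = 5.588 kΩ.
First divider: V_A = V_CC · 5.588/(12.0 + 5.588) = 8.229 V.
Stage 2 is unloaded, so V_B = V_A · R4/(R3+R4) = 8.229 × 1.83/7.020 = 2.145 V.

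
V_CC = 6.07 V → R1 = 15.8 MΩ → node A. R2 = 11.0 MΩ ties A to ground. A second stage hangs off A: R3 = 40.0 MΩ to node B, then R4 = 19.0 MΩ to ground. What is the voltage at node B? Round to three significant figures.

Looking into the second stage from A: R3 + R4 = 59.00 MΩ appears in parallel with R2.
R2 ‖ (R3+R4) = 9.271 MΩ.
So V_A = 6.07 × 0.3698 = 2.245 V.
Stage 2 is unloaded, so V_B = V_A · R4/(R3+R4) = 2.245 × 19.0/59.00 = 0.7229 V.

V_B ≈ 0.723 V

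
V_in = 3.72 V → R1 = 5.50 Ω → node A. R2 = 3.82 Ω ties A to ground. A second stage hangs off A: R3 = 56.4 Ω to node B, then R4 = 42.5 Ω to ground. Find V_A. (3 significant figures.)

Looking into the second stage from A: R3 + R4 = 98.90 Ω appears in parallel with R2.
R2 ‖ (R3+R4) = 3.678 Ω.
So V_A = 3.72 × 0.4007 = 1.491 V.

V_A ≈ 1.49 V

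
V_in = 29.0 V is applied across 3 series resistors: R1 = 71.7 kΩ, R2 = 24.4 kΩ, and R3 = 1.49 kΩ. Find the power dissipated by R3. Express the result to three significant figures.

P ≈ 0.132 mW

Series current I = V_in/ΣR = 29.0/97.59 = 0.2972 mA.
V(R3) = I·R = 0.4428 V; P = V·I = 0.4428 × 0.2972 = 0.1316 mW.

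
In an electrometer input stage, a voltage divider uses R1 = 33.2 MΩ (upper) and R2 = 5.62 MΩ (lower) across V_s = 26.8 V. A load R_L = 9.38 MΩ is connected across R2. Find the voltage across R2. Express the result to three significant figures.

The load sits in parallel with R2, giving an effective lower resistance R2' = R2·R_L/(R2+R_L) = 3.514 MΩ.
Now apply the divider: V_out = 26.8 × 0.09572 = 2.565 V.

V_out ≈ 2.57 V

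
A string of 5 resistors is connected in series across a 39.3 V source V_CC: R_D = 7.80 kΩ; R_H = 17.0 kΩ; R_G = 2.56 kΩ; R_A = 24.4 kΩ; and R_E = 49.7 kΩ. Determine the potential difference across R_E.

ΣR = 7.80 + 17.0 + 2.56 + 24.4 + 49.7 = 101.5 kΩ.
V = V_CC · R/ΣR = 39.3 × 0.4898 = 19.25 V.

V ≈ 19.3 V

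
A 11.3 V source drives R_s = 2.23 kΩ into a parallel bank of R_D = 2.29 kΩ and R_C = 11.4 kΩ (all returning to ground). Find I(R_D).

I ≈ 2.27 mA

Equivalent of the parallel group: R_p = 1.907 kΩ.
V_A by voltage divider: V_A = 11.3 × 1.907/(2.23 + 1.907) = 5.209 V.
I(R_D) = V_A / R_D = 5.209/2.29 = 2.275 mA.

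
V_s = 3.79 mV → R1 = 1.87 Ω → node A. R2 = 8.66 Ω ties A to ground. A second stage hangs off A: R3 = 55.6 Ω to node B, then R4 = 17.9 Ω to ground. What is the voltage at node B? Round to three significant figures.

V_B ≈ 0.744 mV

Looking into the second stage from A: R3 + R4 = 73.50 Ω appears in parallel with R2.
Effective lower resistance at A: R2 ‖ 73.50 = 7.747 Ω.
So V_A = 3.79 × 0.8056 = 3.053 mV.
Stage 2 is unloaded, so V_B = V_A · R4/(R3+R4) = 3.053 × 17.9/73.50 = 0.7435 mV.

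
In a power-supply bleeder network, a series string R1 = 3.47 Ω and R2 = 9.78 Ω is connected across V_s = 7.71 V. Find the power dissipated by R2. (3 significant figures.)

ΣR = 13.25 Ω → I = 7.71/13.25 = 0.5819 A.
P(R2) = I²·R2 = (0.5819)² × 9.78 = 3.311 W.

P ≈ 3.31 W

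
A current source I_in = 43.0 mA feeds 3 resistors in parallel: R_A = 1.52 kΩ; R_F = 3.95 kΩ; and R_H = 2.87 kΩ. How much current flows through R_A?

I ≈ 22.5 mA

ΣG = 1/1.52 + 1/3.95 + 1/2.87 = 1.259.
By the current-divider rule, I = I_in · G_k/ΣG = 43.0 × 0.5223 = 22.46 mA.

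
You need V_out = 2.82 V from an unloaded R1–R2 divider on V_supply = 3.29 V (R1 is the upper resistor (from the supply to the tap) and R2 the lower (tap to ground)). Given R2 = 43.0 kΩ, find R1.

The divider ratio is R2/(R1+R2) = 2.82/3.29 = 0.8571.
R1 = R2·(1/k − 1) = 43.0 × 0.1667 = 7.167 kΩ.

R1 ≈ 7.17 kΩ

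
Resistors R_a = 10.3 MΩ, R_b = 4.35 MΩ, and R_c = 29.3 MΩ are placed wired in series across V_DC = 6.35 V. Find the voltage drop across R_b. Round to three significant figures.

V ≈ 0.628 V

Series total: ΣR = 10.3 + 4.35 + 29.3 = 43.95 MΩ.
V = V_DC · R/ΣR = 6.35 × 0.09898 = 0.6285 V.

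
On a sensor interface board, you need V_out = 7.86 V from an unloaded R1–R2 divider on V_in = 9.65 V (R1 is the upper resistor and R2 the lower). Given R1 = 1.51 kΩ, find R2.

V_out/V_in = R2/(R1+R2) = 0.8145.
So R2 = R1 · V_out/(V_in − V_out) = 1.51 × 7.86/(9.65 − 7.86) = 1.51 × 4.391 = 6.631 kΩ.

R2 ≈ 6.63 kΩ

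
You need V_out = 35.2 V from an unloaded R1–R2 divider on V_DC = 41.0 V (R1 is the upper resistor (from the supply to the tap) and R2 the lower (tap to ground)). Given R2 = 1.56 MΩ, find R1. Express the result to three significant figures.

The divider ratio is R2/(R1+R2) = 35.2/41.0 = 0.8585.
R1 = R2·(1/k − 1) = 1.56 × 0.1648 = 0.2570 MΩ.

R1 ≈ 0.257 MΩ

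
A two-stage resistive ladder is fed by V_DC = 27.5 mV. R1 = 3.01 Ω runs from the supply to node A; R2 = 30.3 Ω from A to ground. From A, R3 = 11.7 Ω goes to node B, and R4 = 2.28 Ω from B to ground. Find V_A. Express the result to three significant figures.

Looking into the second stage from A: R3 + R4 = 13.98 Ω appears in parallel with R2.
R2 ‖ (R3+R4) = 9.566 Ω.
So V_A = 27.5 × 0.7607 = 20.92 mV.

V_A ≈ 20.9 mV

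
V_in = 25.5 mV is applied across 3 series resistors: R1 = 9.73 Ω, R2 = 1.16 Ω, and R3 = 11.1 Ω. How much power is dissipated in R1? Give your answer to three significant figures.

Series current I = V_in/ΣR = 25.5/21.99 = 1.160 mA.
P(R1) = I²·R1 = (1.160)² × 9.73 = 13.08 µW.

P ≈ 13.1 µW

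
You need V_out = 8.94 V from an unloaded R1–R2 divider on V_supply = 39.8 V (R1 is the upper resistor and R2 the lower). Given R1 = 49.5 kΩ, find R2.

R2 ≈ 14.3 kΩ

Required fraction k = V_out/V_supply = 0.2246.
Rearranging, R2 = R1·k/(1−k) = 49.5 × 0.2897 = 14.34 kΩ.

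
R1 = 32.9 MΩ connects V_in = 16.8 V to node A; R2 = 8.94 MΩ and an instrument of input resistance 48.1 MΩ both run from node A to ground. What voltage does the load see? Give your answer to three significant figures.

V_out ≈ 3.13 V

R2 ‖ R_L = (8.94 × 48.1)/(8.94 + 48.1) = 7.539 MΩ.
Then V_out = V_in · R2'/(R1 + R2') = 16.8 × 7.539/40.44 = 3.132 V.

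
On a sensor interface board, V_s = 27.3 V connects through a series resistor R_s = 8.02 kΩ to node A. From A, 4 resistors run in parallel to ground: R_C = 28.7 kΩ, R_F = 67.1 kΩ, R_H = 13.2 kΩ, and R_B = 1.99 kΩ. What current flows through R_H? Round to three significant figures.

Parallel bank: R_p = 1/(1/28.7 + 1/67.1 + 1/13.2 + 1/1.99) = 1.592 kΩ.
V_A by voltage divider: V_A = 27.3 × 1.592/(8.02 + 1.592) = 4.522 V.
Branch current I = V_A/R_H = 4.522/13.2 = 0.3426 mA.

I ≈ 0.343 mA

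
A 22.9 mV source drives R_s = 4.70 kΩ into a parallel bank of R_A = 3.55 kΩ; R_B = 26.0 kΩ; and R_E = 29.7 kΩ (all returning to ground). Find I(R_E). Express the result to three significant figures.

I ≈ 0.290 µA

Combine the parallel branches: R_p = (1/3.55 + 1/26.0 + 1/29.7)⁻¹ = 2.826 kΩ.
Node voltage V_A = V_supply · R_p/(R_s + R_p) = 22.9 × 0.3755 = 8.599 mV.
I(R_E) = V_A / R_E = 8.599/29.7 = 0.2895 µA.
(Check via current divider: I_total = 3.043 µA; share G_k/ΣG = 0.09516 → same result.)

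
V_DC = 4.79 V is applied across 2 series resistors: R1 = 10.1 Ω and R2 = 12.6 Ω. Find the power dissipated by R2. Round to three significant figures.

Series current I = V_DC/ΣR = 4.79/22.70 = 0.2110 A.
P(R2) = I²·R2 = (0.2110)² × 12.6 = 0.5610 W.

P ≈ 0.561 W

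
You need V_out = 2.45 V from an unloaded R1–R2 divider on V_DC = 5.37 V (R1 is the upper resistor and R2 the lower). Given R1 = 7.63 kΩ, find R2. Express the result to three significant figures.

R2 ≈ 6.40 kΩ

The divider ratio is R2/(R1+R2) = 2.45/5.37 = 0.4562.
So R2 = R1 · V_out/(V_DC − V_out) = 7.63 × 2.45/(5.37 − 2.45) = 7.63 × 0.8390 = 6.402 kΩ.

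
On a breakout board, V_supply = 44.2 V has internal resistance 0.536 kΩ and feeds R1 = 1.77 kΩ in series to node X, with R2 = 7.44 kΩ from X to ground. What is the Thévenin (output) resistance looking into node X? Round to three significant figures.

R1' = 0.536 + 1.77 = 2.306 kΩ (source resistance + R1).
Zeroing V_supply shorts the top of R1' to ground, so R_th = R1' ‖ R2 = 1.760 kΩ.

R_th ≈ 1.76 kΩ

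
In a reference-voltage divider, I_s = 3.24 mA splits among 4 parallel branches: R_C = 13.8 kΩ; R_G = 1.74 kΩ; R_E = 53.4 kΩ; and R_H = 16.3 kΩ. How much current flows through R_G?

Conductances: ΣG = 1/13.8 + 1/1.74 + 1/53.4 + 1/16.3 = 0.7273 (1/kΩ).
Current divider: I(R_G) = I_s · G_k/ΣG = 3.24 × (0.5747/0.7273) = 3.24 × 0.7903 = 2.560 mA.

I ≈ 2.56 mA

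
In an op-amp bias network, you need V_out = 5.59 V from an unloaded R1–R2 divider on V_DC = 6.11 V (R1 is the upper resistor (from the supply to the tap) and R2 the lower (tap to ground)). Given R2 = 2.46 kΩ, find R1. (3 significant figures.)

Required fraction k = V_out/V_DC = 0.9149.
Rearranging, R1 = R2·(1−k)/k = 2.46 × 0.09302 = 0.2288 kΩ.

R1 ≈ 0.229 kΩ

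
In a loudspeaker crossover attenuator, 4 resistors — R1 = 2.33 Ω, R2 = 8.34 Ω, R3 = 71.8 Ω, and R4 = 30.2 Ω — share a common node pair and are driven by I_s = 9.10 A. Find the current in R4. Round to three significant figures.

Conductances: ΣG = 1/2.33 + 1/8.34 + 1/71.8 + 1/30.2 = 0.5961 (1/Ω).
R4 takes the fraction G_k/ΣG = 0.03311/0.5961 = 0.05555, so I = 9.10 × 0.05555 = 0.5055 A.

I ≈ 0.505 A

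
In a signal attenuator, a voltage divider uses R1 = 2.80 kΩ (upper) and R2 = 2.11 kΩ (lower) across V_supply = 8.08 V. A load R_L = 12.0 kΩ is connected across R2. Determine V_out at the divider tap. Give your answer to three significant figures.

V_out ≈ 3.16 V

First combine the lower leg with the load: R2 ‖ R_L = 1.794 kΩ.
Then V_out = V_supply · R2'/(R1 + R2') = 8.08 × 1.794/4.594 = 3.156 V.
(Unloaded it would be 3.47 V; the load pulls it down.)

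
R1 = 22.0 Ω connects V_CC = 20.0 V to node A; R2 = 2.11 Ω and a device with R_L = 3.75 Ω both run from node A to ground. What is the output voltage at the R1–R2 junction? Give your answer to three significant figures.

The load sits in parallel with R2, giving an effective lower resistance R2' = R2·R_L/(R2+R_L) = 1.350 Ω.
Now apply the divider: V_out = 20.0 × 0.05783 = 1.157 V.
(Unloaded it would be 1.75 V; the load pulls it down.)

V_out ≈ 1.16 V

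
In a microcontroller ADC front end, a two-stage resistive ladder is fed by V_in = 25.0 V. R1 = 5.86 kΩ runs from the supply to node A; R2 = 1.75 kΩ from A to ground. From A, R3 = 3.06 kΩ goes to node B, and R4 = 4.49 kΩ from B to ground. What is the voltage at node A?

Node A sees R2 in parallel with the series input of stage 2, R3 + R4 = 7.550 kΩ.
Effective lower resistance at A: R2 ‖ 7.550 = 1.421 kΩ.
V_A = 25.0 × 1.421/(5.86 + 1.421) = 4.878 V.

V_A ≈ 4.88 V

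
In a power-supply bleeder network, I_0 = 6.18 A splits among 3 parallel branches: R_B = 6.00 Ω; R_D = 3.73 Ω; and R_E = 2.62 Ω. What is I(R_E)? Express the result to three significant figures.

Total conductance ΣG = 1/6.00 + 1/3.73 + 1/2.62 = 0.8164 (units of 1/Ω).
Current divider: I(R_E) = I_0 · G_k/ΣG = 6.18 × (0.3817/0.8164) = 6.18 × 0.4675 = 2.889 A.

I ≈ 2.89 A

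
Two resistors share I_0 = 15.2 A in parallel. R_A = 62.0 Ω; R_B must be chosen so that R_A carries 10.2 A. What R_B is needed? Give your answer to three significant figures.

R_B ≈ 126 Ω

Two-branch current divider: I_A = I_0 · R_B/(R_A + R_B).
With f = 0.6711, R_B = R_A · f/(1−f) = 62.0 × 2.040 = 126.5 Ω.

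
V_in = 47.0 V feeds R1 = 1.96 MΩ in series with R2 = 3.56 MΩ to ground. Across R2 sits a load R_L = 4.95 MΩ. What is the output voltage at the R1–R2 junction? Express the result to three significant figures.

R2 ‖ R_L = (3.56 × 4.95)/(3.56 + 4.95) = 2.071 MΩ.
Now apply the divider: V_out = 47.0 × 0.5137 = 24.15 V.

V_out ≈ 24.1 V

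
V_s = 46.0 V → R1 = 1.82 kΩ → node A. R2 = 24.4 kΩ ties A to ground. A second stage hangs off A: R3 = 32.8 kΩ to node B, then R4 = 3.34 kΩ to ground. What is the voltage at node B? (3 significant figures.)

V_B ≈ 3.78 V

Node A sees R2 in parallel with the series input of stage 2, R3 + R4 = 36.14 kΩ.
Effective lower resistance at A: R2 ‖ 36.14 = 14.57 kΩ.
V_A = 46.0 × 14.57/(1.82 + 14.57) = 40.89 V.
Then the unloaded second divider: V_B = V_A × R4/(R3+R4) = 40.89 × 0.09242 = 3.779 V.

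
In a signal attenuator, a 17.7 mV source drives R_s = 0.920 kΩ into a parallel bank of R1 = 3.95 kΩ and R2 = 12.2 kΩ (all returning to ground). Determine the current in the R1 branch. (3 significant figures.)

Parallel bank: R_p = 1/(1/3.95 + 1/12.2) = 2.984 kΩ.
Node voltage V_A = V_in · R_p/(R_s + R_p) = 17.7 × 0.7643 = 13.53 mV.
I(R1) = V_A / R1 = 13.53/3.95 = 3.425 µA.

I ≈ 3.43 µA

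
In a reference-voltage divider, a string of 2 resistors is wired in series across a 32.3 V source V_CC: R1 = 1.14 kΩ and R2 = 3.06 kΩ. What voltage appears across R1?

V ≈ 8.77 V

Series total: ΣR = 1.14 + 3.06 = 4.200 kΩ.
Voltage divider: V = V_CC · (1.140 / 4.200) = 32.3 × 0.2714 = 8.767 V.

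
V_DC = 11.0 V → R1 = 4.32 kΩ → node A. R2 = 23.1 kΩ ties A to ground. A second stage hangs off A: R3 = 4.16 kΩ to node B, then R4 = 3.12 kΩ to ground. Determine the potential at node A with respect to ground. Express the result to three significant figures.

Node A sees R2 in parallel with the series input of stage 2, R3 + R4 = 7.280 kΩ.
Effective lower resistance at A: R2 ‖ 7.280 = 5.535 kΩ.
So V_A = 11.0 × 0.5617 = 6.178 V.

V_A ≈ 6.18 V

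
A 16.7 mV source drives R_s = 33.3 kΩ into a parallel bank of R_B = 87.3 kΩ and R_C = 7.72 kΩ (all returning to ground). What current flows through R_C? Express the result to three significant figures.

Combine the parallel branches: R_p = (1/87.3 + 1/7.72)⁻¹ = 7.093 kΩ.
V_A by voltage divider: V_A = 16.7 × 7.093/(33.3 + 7.093) = 2.932 mV.
Branch current I = V_A/R_C = 2.932/7.72 = 0.3798 µA.

I ≈ 0.380 µA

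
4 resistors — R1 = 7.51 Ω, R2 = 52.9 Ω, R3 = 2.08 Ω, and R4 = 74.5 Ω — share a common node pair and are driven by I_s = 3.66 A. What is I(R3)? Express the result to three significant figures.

Total conductance ΣG = 1/7.51 + 1/52.9 + 1/2.08 + 1/74.5 = 0.6463 (units of 1/Ω).
By the current-divider rule, I = I_s · G_k/ΣG = 3.66 × 0.7439 = 2.723 A.

I ≈ 2.72 A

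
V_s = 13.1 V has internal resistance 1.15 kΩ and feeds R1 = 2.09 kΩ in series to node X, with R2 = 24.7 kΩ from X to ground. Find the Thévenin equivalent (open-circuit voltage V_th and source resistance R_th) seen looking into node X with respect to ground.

R1' = 1.15 + 2.09 = 3.240 kΩ (source resistance + R1).
Open-circuit (no load on X): V_th = V_s · R2/(R1' + R2) = 13.1 × 24.7/(3.240 + 24.7) = 11.58 V.
Zeroing V_s shorts the top of R1' to ground, so R_th = R1' ‖ R2 = 2.864 kΩ.

V_th ≈ 11.6 V, R_th ≈ 2.86 kΩ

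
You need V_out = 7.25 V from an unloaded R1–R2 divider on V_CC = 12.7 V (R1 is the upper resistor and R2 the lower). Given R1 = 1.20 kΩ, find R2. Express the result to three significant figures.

V_out/V_CC = R2/(R1+R2) = 0.5709.
R2 = R1 · 0.5709/(1 − 0.5709) = 1.596 kΩ.

R2 ≈ 1.60 kΩ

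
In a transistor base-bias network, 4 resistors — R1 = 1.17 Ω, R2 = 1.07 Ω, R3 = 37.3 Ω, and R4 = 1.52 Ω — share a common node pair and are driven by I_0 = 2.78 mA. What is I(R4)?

I ≈ 0.739 mA

ΣG = 1/1.17 + 1/1.07 + 1/37.3 + 1/1.52 = 2.474.
R4 takes the fraction G_k/ΣG = 0.6579/2.474 = 0.2659, so I = 2.78 × 0.2659 = 0.7393 mA.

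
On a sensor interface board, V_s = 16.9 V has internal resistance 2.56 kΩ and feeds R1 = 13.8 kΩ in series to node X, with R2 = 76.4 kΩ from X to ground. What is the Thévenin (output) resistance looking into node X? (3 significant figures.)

R1' = 2.56 + 13.8 = 16.36 kΩ (source resistance + R1).
Zeroing V_s shorts the top of R1' to ground, so R_th = R1' ‖ R2 = 13.47 kΩ.

R_th ≈ 13.5 kΩ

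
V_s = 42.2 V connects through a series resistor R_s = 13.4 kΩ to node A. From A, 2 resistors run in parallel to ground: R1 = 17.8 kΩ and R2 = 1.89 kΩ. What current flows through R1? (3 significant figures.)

Equivalent of the parallel group: R_p = 1.709 kΩ.
V_A = 42.2 × 1.709/15.11 = 4.772 V.
I(R1) = V_A / R1 = 4.772/17.8 = 0.2681 mA.

I ≈ 0.268 mA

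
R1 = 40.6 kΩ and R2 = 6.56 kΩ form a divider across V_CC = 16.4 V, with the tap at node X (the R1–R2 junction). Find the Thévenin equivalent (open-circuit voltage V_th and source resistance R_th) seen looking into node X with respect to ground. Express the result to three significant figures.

V_th ≈ 2.28 V, R_th ≈ 5.65 kΩ

With X open, the divider is unloaded: V_th = 16.4 × 6.56/47.16 = 2.281 V.
With V_CC suppressed (replaced by a short), R_th = R1 ‖ R2 = (40.60 × 6.56)/(40.60 + 6.56) = 5.647 kΩ.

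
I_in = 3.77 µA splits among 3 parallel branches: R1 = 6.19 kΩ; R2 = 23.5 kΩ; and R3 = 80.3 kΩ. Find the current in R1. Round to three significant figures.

Total conductance ΣG = 1/6.19 + 1/23.5 + 1/80.3 = 0.2166 (units of 1/kΩ).
R1 takes the fraction G_k/ΣG = 0.1616/0.2166 = 0.7460, so I = 3.77 × 0.7460 = 2.812 µA.

I ≈ 2.81 µA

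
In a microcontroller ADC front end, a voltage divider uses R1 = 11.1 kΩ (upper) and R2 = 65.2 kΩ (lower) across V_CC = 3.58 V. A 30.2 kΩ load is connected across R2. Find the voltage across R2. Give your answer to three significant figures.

R2 ‖ R_L = (65.2 × 30.2)/(65.2 + 30.2) = 20.64 kΩ.
Now apply the divider: V_out = 3.58 × 0.6503 = 2.328 V.
(Unloaded it would be 3.06 V; the load pulls it down.)

V_out ≈ 2.33 V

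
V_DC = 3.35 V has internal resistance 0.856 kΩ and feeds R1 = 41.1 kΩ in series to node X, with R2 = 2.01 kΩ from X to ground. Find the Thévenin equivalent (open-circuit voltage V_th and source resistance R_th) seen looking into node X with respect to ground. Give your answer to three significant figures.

V_th ≈ 0.153 V, R_th ≈ 1.92 kΩ

R1' = 0.856 + 41.1 = 41.96 kΩ (source resistance + R1).
V_th is the unloaded tap voltage: V_DC · R2/(R1'+R2) = 3.35 × 0.04572 = 0.1532 V.
With V_DC suppressed (replaced by a short), R_th = R1' ‖ R2 = (41.96 × 2.01)/(41.96 + 2.01) = 1.918 kΩ.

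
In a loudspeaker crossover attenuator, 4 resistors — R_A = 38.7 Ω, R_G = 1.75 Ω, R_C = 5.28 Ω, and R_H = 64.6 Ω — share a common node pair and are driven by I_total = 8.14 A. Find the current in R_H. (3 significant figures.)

Conductances: ΣG = 1/38.7 + 1/1.75 + 1/5.28 + 1/64.6 = 0.8021 (1/Ω).
R_H takes the fraction G_k/ΣG = 0.01548/0.8021 = 0.01930, so I = 8.14 × 0.01930 = 0.1571 A.

I ≈ 0.157 A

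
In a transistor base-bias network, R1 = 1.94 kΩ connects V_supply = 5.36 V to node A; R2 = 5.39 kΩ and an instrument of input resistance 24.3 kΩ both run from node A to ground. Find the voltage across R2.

V_out ≈ 3.72 V

R2 ‖ R_L = (5.39 × 24.3)/(5.39 + 24.3) = 4.411 kΩ.
Then V_out = V_supply · R2'/(R1 + R2') = 5.36 × 4.411/6.351 = 3.723 V.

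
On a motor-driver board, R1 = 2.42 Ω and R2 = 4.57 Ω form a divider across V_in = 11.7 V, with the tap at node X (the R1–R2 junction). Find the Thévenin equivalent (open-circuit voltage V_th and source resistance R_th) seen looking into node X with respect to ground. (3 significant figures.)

With X open, the divider is unloaded: V_th = 11.7 × 4.57/6.990 = 7.649 V.
Looking into X with the source shorted: R_th = R1·R2/(R1+R2) = 2.420 × 4.57/6.990 = 1.582 Ω.

V_th ≈ 7.65 V, R_th ≈ 1.58 Ω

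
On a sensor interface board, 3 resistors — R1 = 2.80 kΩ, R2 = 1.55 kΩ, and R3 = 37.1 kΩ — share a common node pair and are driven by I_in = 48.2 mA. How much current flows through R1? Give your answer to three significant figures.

I ≈ 16.7 mA

ΣG = 1/2.80 + 1/1.55 + 1/37.1 = 1.029.
By the current-divider rule, I = I_in · G_k/ΣG = 48.2 × 0.3470 = 16.72 mA.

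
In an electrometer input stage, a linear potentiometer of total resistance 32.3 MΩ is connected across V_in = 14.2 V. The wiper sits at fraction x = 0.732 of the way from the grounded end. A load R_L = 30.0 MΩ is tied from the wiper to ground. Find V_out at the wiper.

The pot divides into 8.656 MΩ above the wiper and 23.64 MΩ below.
Lower segment in parallel with the load: 23.64 ‖ 30.0 = 13.22 MΩ.
Then V_out = V_in · 13.22/(8.656 + 13.22) = 8.582 V.

V_out ≈ 8.58 V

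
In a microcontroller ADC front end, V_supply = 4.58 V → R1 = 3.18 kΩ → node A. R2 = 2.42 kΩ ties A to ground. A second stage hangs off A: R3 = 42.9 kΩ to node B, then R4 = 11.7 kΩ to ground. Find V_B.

Looking into the second stage from A: R3 + R4 = 54.60 kΩ appears in parallel with R2.
R2 ‖ (R3+R4) = 2.317 kΩ.
So V_A = 4.58 × 0.4215 = 1.931 V.
V_B = V_A × 0.2143 = 0.4137 V.

V_B ≈ 0.414 V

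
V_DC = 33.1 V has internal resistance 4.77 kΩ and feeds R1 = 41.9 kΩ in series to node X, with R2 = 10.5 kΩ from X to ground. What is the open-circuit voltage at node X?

V_th ≈ 6.08 V

R1' = 4.77 + 41.9 = 46.67 kΩ (source resistance + R1).
Open-circuit (no load on X): V_th = V_DC · R2/(R1' + R2) = 33.1 × 10.5/(46.67 + 10.5) = 6.079 V.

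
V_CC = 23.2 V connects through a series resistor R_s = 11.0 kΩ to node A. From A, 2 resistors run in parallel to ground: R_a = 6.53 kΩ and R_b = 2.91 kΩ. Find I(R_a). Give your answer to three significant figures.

Parallel bank: R_p = 1/(1/6.53 + 1/2.91) = 2.013 kΩ.
Node voltage V_A = V_CC · R_p/(R_s + R_p) = 23.2 × 0.1547 = 3.589 V.
Branch current I = V_A/R_a = 3.589/6.53 = 0.5496 mA.

I ≈ 0.550 mA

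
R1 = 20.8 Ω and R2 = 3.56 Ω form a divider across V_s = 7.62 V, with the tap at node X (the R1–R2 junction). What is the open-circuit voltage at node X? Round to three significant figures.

V_th ≈ 1.11 V

With X open, the divider is unloaded: V_th = 7.62 × 3.56/24.36 = 1.114 V.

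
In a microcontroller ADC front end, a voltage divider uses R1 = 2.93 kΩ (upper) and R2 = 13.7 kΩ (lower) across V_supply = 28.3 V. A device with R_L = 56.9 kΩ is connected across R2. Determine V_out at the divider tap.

The load sits in parallel with R2, giving an effective lower resistance R2' = R2·R_L/(R2+R_L) = 11.04 kΩ.
Now apply the divider: V_out = 28.3 × 0.7903 = 22.37 V.

V_out ≈ 22.4 V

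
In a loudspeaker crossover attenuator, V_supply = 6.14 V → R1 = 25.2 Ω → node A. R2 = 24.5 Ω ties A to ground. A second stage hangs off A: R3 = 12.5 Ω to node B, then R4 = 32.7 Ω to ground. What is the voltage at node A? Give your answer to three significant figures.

V_A ≈ 2.37 V

Looking into the second stage from A: R3 + R4 = 45.20 Ω appears in parallel with R2.
R2 ‖ (R3+R4) = 15.89 Ω.
So V_A = 6.14 × 0.3867 = 2.374 V.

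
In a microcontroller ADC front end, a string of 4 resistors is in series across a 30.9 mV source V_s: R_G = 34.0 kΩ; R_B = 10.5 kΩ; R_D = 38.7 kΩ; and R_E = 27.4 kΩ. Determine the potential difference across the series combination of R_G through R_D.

Total series resistance ΣR = 34.0 + 10.5 + 38.7 + 27.4 = 110.6 kΩ.
R_{R_G..R_D} = 34.0 + 10.5 + 38.7 = 83.20 kΩ.
V = V_s · R/ΣR = 30.9 × 0.7523 = 23.24 mV.

V ≈ 23.2 mV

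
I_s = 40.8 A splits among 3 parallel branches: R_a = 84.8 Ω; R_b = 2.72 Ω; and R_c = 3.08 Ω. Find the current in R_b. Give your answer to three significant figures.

ΣG = 1/84.8 + 1/2.72 + 1/3.08 = 0.7041.
By the current-divider rule, I = I_s · G_k/ΣG = 40.8 × 0.5221 = 21.30 A.

I ≈ 21.3 A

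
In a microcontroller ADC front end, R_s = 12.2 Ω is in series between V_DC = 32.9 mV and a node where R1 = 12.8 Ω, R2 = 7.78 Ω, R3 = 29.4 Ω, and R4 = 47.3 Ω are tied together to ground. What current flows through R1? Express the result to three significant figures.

I ≈ 0.613 mA

Equivalent of the parallel group: R_p = 3.819 Ω.
Node voltage V_A = V_DC · R_p/(R_s + R_p) = 32.9 × 0.2384 = 7.844 mV.
I(R1) = V_A / R1 = 7.844/12.8 = 0.6128 mA.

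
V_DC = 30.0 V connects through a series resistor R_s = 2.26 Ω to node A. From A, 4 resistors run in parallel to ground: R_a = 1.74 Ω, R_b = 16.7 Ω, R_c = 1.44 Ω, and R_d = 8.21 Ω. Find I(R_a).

I ≈ 4.03 A

Parallel bank: R_p = 1/(1/1.74 + 1/16.7 + 1/1.44 + 1/8.21) = 0.6893 Ω.
V_A by voltage divider: V_A = 30.0 × 0.6893/(2.26 + 0.6893) = 7.011 V.
I(R_a) = V_A / R_a = 7.011/1.74 = 4.029 A.
(Equivalently: I_total = 10.17 A, then current-divider fraction G_k/ΣG = 0.3961.)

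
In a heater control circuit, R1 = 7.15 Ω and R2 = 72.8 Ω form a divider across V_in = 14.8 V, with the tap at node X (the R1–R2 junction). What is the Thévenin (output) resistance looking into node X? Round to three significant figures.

Zeroing V_in shorts the top of R1 to ground, so R_th = R1 ‖ R2 = 6.511 Ω.

R_th ≈ 6.51 Ω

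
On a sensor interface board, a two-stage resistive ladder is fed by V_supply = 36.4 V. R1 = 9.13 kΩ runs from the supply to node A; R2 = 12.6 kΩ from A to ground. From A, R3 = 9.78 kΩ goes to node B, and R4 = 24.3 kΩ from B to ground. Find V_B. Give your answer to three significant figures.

Looking into the second stage from A: R3 + R4 = 34.08 kΩ appears in parallel with R2.
Effective lower resistance at A: R2 ‖ 34.08 = 9.199 kΩ.
First divider: V_A = V_supply · 9.199/(9.13 + 9.199) = 18.27 V.
Stage 2 is unloaded, so V_B = V_A · R4/(R3+R4) = 18.27 × 24.3/34.08 = 13.03 V.

V_B ≈ 13.0 V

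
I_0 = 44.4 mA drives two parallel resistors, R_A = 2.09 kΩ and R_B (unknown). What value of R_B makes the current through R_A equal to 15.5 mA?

In a two-way split, I_A/I_0 = R_B/(R_A + R_B).
15.5/44.4 = R_B/(R_A + R_B) → R_B = R_A · (0.3491)/(1 − 0.3491) = 2.09 × 0.5363 = 1.121 kΩ.

R_B ≈ 1.12 kΩ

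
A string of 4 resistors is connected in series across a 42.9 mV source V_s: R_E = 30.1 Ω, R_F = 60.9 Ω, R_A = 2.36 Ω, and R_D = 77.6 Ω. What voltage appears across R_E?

V ≈ 7.55 mV

Total series resistance ΣR = 30.1 + 60.9 + 2.36 + 77.6 = 171.0 Ω.
V = V_s · R/ΣR = 42.9 × 0.1761 = 7.553 mV.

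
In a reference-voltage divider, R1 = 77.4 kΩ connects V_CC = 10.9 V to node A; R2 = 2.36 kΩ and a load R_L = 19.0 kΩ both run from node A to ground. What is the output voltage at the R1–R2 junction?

V_out ≈ 0.288 V

First combine the lower leg with the load: R2 ‖ R_L = 2.099 kΩ.
Then V_out = V_CC · R2'/(R1 + R2') = 10.9 × 2.099/79.50 = 0.2878 V.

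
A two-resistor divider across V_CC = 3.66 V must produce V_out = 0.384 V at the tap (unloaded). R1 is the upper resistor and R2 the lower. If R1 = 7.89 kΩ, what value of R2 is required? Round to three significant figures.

Required fraction k = V_out/V_CC = 0.1049.
So R2 = R1 · V_out/(V_CC − V_out) = 7.89 × 0.384/(3.66 − 0.384) = 7.89 × 0.1172 = 0.9248 kΩ.

R2 ≈ 0.925 kΩ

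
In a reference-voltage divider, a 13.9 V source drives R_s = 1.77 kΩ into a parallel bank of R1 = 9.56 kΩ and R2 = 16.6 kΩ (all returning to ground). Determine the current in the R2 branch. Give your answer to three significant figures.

I ≈ 0.648 mA

Parallel bank: R_p = 1/(1/9.56 + 1/16.6) = 6.066 kΩ.
V_A = 13.9 × 6.066/7.836 = 10.76 V.
Branch current I = V_A/R2 = 10.76/16.6 = 0.6482 mA.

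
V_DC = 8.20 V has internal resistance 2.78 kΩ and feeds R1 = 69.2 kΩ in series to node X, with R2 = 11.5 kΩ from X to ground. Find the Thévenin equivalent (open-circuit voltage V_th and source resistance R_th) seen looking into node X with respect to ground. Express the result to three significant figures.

V_th ≈ 1.13 V, R_th ≈ 9.92 kΩ

R1' = 2.78 + 69.2 = 71.98 kΩ (source resistance + R1).
Open-circuit (no load on X): V_th = V_DC · R2/(R1' + R2) = 8.20 × 11.5/(71.98 + 11.5) = 1.130 V.
Looking into X with the source shorted: R_th = R1'·R2/(R1'+R2) = 71.98 × 11.5/83.48 = 9.916 kΩ.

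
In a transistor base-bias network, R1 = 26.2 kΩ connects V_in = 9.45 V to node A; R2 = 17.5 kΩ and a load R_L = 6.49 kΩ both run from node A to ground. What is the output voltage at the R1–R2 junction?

V_out ≈ 1.45 V

First combine the lower leg with the load: R2 ‖ R_L = 4.734 kΩ.
Now apply the divider: V_out = 9.45 × 0.1530 = 1.446 V.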